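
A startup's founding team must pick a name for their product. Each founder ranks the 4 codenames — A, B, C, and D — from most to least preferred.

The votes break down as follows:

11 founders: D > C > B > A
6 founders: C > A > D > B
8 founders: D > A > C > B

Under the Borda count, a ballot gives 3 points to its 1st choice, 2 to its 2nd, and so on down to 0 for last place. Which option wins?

Borda scores:
  A: 11·0 + 6·2 + 8·2 = 28
  B: 11·1 + 6·0 + 8·0 = 11
  C: 11·2 + 6·3 + 8·1 = 48
  D: 11·3 + 6·1 + 8·3 = 63
D has the highest total.

D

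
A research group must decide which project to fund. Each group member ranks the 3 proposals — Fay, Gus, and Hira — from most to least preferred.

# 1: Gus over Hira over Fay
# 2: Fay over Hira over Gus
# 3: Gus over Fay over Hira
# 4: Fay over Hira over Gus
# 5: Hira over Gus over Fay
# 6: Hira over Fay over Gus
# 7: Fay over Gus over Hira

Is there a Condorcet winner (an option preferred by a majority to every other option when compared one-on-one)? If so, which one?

Fay

Head-to-head results (7 voters total):
Fay vs Gus: Fay wins 4–3.
Fay vs Hira: Fay wins 4–3.
Gus vs Hira: Hira wins 4–3.
Fay beats each rival — Gus (4–3), Hira (4–3) — so Fay is the Condorcet winner.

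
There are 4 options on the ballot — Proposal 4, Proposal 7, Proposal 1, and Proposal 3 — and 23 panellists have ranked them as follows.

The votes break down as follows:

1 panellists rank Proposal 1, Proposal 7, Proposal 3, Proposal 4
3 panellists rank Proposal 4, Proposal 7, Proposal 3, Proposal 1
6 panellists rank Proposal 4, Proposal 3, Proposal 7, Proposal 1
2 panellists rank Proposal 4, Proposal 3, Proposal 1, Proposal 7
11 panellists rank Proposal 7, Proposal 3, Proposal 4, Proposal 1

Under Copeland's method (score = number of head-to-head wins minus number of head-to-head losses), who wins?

Pairwise results:
  Proposal 4 vs Proposal 7: Proposal 7 wins 12–11.
  Proposal 4 vs Proposal 1: Proposal 4 wins 22–1.
  Proposal 4 vs Proposal 3: Proposal 3 wins 12–11.
  Proposal 7 vs Proposal 1: Proposal 7 wins 20–3.
  Proposal 7 vs Proposal 3: Proposal 7 wins 15–8.
  Proposal 1 vs Proposal 3: Proposal 3 wins 22–1.
Copeland scores (wins − losses):
  Proposal 4: 1 − 2 = -1
  Proposal 7: 3 − 0 = 3
  Proposal 1: 0 − 3 = -3
  Proposal 3: 2 − 1 = 1
Proposal 7 has the best Copeland score.

Proposal 7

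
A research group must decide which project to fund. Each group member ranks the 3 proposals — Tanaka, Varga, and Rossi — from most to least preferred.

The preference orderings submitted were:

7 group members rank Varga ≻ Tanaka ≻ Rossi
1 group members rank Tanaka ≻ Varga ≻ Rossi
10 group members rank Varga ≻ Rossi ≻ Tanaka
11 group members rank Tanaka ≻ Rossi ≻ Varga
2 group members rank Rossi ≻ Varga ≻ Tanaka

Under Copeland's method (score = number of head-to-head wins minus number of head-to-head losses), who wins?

Varga

Pairwise results:
  Tanaka vs Varga: Varga wins 19–12.
  Tanaka vs Rossi: Tanaka wins 19–12.
  Varga vs Rossi: Varga wins 18–13.
Copeland scores (wins − losses):
  Tanaka: 1 − 1 = 0
  Varga: 2 − 0 = 2
  Rossi: 0 − 2 = -2
Varga has the best Copeland score.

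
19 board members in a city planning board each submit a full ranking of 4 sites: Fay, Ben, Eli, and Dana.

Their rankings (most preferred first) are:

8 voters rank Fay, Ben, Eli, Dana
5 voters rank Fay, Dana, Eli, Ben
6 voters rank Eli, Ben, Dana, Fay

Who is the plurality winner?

Fay

First-place vote totals:
  Fay: 13
  Ben: 0
  Eli: 6
  Dana: 0
Fay has the most first-place votes.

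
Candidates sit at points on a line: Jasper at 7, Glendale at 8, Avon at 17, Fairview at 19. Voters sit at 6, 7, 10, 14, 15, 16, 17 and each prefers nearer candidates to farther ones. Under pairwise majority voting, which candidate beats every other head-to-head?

With single-peaked preferences on a line, the Condorcet winner is the candidate closest to the median voter.
The median voter (position 14) is closest to Avon at 17.
Check: Avon vs Fairview — voters closer to Avon: 7 of 7.

Avon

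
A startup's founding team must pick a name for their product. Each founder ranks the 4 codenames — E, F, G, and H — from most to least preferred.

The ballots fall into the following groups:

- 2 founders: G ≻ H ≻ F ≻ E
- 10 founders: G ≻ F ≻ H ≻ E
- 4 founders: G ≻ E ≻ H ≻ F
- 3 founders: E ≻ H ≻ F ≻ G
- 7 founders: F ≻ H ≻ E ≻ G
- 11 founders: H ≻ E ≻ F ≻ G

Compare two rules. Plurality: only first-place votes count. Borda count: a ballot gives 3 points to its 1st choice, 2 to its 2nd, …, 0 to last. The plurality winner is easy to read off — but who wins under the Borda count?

Plurality first-place counts: E 3, F 7, G 16, H 11 → G.
Borda totals: E 46, F 57, G 48, H 71 → H.

H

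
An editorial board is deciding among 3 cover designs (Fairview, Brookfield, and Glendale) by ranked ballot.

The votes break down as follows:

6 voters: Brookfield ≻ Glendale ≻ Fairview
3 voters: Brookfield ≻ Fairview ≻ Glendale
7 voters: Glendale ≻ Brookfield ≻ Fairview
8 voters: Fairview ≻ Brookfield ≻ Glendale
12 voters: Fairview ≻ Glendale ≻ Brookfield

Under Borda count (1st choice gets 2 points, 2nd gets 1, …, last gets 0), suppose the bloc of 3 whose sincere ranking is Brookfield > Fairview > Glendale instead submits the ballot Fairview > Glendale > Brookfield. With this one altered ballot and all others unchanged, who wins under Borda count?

Fairview

Borda totals with the altered ballot: Fairview 46, Brookfield 27, Glendale 35.
The winner is unchanged: still Fairview.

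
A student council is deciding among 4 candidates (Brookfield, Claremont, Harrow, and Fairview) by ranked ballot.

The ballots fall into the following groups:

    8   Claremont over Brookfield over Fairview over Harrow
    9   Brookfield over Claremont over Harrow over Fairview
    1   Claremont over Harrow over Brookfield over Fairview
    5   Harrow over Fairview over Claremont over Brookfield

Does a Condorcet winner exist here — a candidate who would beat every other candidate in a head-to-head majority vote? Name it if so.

Claremont

Head-to-head results (23 voters total):
Brookfield vs Claremont: Claremont wins 14–9.
Brookfield vs Harrow: Brookfield wins 17–6.
Brookfield vs Fairview: Brookfield wins 18–5.
Claremont vs Harrow: Claremont wins 18–5.
Claremont vs Fairview: Claremont wins 18–5.
Harrow vs Fairview: Harrow wins 15–8.
Claremont beats each rival — Brookfield (14–9), Harrow (18–5), Fairview (18–5) — so Claremont is the Condorcet winner.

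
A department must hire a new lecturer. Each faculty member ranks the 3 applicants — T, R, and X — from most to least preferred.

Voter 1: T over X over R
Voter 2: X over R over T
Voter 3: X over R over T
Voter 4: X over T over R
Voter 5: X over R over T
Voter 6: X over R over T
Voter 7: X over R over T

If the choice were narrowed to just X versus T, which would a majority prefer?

X

Ballots ranking X above T: 6.
Ballots ranking T above X: 1.
X wins the head-to-head, 6–1.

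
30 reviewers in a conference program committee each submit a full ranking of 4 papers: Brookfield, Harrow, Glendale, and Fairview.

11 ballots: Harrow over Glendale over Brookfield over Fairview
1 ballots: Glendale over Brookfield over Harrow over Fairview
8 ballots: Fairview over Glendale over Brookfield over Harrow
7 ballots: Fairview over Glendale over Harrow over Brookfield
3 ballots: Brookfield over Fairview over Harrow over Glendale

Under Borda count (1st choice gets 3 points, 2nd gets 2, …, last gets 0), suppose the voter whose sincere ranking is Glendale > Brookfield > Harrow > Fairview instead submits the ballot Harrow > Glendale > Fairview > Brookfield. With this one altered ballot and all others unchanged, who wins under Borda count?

Borda totals with the altered ballot: Brookfield 28, Harrow 46, Glendale 54, Fairview 52.
The winner is unchanged: still Glendale.

Glendale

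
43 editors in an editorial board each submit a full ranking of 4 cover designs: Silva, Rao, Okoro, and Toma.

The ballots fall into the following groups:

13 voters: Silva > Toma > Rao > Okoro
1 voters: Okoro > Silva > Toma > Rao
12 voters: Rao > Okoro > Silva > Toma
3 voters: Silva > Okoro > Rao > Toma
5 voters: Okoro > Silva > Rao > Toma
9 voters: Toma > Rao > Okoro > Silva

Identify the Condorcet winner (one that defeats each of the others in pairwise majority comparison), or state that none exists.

No Condorcet winner

Head-to-head results (43 voters total):
Silva vs Rao: Silva wins 22–21.
Silva vs Okoro: Okoro wins 27–16.
Silva vs Toma: Silva wins 34–9.
Rao vs Okoro: Rao wins 34–9.
Rao vs Toma: Toma wins 23–20.
Okoro vs Toma: Toma wins 22–21.
No candidate beats all others: Silva beats Rao beats Okoro beats Silva, a majority cycle.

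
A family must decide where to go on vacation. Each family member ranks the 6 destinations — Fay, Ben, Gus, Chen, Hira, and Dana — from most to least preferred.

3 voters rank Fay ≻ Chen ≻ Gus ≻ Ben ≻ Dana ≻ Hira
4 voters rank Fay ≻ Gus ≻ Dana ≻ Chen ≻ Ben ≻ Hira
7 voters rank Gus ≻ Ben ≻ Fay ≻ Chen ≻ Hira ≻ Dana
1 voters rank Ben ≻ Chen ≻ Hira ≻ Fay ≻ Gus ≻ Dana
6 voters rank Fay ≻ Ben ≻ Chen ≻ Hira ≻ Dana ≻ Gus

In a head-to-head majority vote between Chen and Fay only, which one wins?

Ballots ranking Chen above Fay: 1.
Ballots ranking Fay above Chen: 3+4+7+6 = 20.
Fay wins the head-to-head, 20–1.

Fay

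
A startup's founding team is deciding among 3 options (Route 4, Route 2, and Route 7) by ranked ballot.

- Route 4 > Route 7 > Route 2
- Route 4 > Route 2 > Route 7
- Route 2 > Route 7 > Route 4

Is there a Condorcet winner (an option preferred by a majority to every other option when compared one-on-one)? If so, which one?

Head-to-head results (3 voters total):
Route 4 vs Route 2: Route 4 wins 2–1.
Route 4 vs Route 7: Route 4 wins 2–1.
Route 2 vs Route 7: Route 2 wins 2–1.
Route 4 beats each rival — Route 2 (2–1), Route 7 (2–1) — so Route 4 is the Condorcet winner.

Route 4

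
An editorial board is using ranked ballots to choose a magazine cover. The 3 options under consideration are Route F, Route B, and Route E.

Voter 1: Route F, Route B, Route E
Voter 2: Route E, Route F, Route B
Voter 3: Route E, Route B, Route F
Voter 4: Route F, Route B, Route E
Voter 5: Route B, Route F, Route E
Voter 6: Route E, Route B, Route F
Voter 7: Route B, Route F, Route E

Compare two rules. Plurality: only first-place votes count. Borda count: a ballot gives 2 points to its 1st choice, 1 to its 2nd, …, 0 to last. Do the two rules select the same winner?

Plurality first-place counts: Route F 2, Route B 2, Route E 3 → Route E.
Borda totals: Route F 7, Route B 8, Route E 6 → Route B.
The two rules disagree: plurality picks Route E, Borda picks Route B.

No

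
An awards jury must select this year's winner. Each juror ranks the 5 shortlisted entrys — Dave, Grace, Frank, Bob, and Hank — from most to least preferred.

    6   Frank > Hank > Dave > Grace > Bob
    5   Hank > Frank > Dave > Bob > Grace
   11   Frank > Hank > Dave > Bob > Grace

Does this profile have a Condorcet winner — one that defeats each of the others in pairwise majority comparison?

Yes

Head-to-head results (22 voters total):
Dave vs Grace: Dave wins 22–0.
Dave vs Frank: Frank wins 22–0.
Dave vs Bob: Dave wins 22–0.
Dave vs Hank: Hank wins 22–0.
Grace vs Frank: Frank wins 22–0.
Grace vs Bob: Bob wins 16–6.
Grace vs Hank: Hank wins 22–0.
Frank vs Bob: Frank wins 22–0.
Frank vs Hank: Frank wins 17–5.
Bob vs Hank: Hank wins 22–0.
Frank beats each rival — Dave (22–0), Grace (22–0), Bob (22–0), Hank (17–5) — so Frank is the Condorcet winner.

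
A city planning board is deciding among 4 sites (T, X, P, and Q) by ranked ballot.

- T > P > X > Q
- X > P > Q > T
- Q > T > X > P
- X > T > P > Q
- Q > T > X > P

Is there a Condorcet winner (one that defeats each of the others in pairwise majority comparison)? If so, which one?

There is no Condorcet winner

Head-to-head results (5 voters total):
T vs X: T wins 3–2.
T vs P: T wins 4–1.
T vs Q: Q wins 3–2.
X vs P: X wins 4–1.
X vs Q: X wins 3–2.
P vs Q: P wins 3–2.
No candidate beats all others: T beats X beats Q beats T, a majority cycle.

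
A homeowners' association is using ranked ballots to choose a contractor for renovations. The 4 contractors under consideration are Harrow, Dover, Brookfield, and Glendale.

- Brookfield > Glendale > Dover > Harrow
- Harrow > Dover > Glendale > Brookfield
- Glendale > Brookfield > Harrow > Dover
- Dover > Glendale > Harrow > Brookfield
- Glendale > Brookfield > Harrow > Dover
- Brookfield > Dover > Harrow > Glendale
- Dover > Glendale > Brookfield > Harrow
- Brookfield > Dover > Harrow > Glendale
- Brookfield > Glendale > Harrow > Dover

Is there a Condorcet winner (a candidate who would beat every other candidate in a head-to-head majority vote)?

No

Head-to-head results (9 voters total):
Harrow vs Dover: Dover wins 5–4.
Harrow vs Brookfield: Brookfield wins 7–2.
Harrow vs Glendale: Glendale wins 6–3.
Dover vs Brookfield: Brookfield wins 6–3.
Dover vs Glendale: Dover wins 5–4.
Brookfield vs Glendale: Glendale wins 5–4.
No candidate beats all others: Dover beats Glendale beats Brookfield beats Dover, a majority cycle.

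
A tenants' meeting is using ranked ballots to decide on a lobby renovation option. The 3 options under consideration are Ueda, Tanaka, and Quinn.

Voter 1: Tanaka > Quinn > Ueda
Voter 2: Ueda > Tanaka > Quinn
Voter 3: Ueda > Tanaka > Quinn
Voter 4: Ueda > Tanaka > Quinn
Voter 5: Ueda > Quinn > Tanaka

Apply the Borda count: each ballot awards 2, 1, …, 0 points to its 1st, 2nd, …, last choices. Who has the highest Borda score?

Borda scores:
  Ueda: 0 + 2 + 2 + 2 + 2 = 8
  Tanaka: 2 + 1 + 1 + 1 + 0 = 5
  Quinn: 1 + 0 + 0 + 0 + 1 = 2
Ueda has the highest total.

Ueda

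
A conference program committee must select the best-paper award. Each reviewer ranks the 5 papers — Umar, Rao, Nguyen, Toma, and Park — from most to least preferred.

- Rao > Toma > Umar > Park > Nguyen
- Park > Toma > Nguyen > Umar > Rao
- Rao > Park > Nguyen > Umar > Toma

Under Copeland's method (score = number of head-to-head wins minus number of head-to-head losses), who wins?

Pairwise results:
  Umar vs Rao: Rao wins 2–1.
  Umar vs Nguyen: Nguyen wins 2–1.
  Umar vs Toma: Toma wins 2–1.
  Umar vs Park: Park wins 2–1.
  Rao vs Nguyen: Rao wins 2–1.
  Rao vs Toma: Rao wins 2–1.
  Rao vs Park: Rao wins 2–1.
  Nguyen vs Toma: Toma wins 2–1.
  Nguyen vs Park: Park wins 3–0.
  Toma vs Park: Park wins 2–1.
Copeland scores (wins − losses):
  Umar: 0 − 4 = -4
  Rao: 4 − 0 = 4
  Nguyen: 1 − 3 = -2
  Toma: 2 − 2 = 0
  Park: 3 − 1 = 2
Rao has the best Copeland score.

Rao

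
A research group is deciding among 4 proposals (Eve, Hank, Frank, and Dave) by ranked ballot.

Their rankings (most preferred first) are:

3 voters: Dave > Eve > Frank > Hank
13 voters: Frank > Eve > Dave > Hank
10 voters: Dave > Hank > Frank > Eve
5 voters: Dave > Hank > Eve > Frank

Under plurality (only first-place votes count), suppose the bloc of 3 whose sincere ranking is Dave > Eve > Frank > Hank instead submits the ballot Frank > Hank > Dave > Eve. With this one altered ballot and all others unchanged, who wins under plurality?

Frank

First-place totals with the altered ballot: Eve 0, Hank 0, Frank 16, Dave 15.
The switch changes the winner from Dave to Frank.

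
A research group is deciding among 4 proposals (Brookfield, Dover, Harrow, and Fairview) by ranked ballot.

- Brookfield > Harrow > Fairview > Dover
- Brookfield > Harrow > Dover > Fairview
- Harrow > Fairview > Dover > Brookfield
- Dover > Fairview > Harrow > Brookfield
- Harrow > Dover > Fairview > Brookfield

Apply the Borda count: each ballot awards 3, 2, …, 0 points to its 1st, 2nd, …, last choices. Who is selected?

Harrow

Borda scores:
  Brookfield: 3 + 3 + 0 + 0 + 0 = 6
  Dover: 0 + 1 + 1 + 3 + 2 = 7
  Harrow: 2 + 2 + 3 + 1 + 3 = 11
  Fairview: 1 + 0 + 2 + 2 + 1 = 6
Harrow has the highest total.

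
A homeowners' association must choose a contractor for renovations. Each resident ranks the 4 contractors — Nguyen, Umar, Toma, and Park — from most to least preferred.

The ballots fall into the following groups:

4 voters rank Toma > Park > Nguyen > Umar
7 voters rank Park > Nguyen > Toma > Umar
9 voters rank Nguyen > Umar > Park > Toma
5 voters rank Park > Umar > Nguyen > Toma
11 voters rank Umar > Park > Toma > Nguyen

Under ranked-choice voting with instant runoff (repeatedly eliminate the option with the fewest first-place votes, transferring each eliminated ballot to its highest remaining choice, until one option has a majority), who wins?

Round 1: Park 12, Umar 11, Nguyen 9, Toma 4. Toma has the fewest and is eliminated.
Round 2: Park 16, Umar 11, Nguyen 9. Nguyen has the fewest and is eliminated.
Round 3: Umar 20, Park 16. Umar has a majority.

Umar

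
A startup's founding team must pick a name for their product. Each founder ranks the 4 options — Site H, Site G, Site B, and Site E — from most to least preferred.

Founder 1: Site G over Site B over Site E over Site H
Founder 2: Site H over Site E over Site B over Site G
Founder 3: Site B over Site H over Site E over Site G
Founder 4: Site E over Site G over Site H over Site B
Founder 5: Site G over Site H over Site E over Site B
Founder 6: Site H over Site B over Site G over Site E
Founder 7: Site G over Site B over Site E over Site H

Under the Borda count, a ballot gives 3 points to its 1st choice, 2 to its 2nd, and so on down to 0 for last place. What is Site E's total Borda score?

9

Borda scores:
  Site H: 0 + 3 + 2 + 1 + 2 + 3 + 0 = 11
  Site G: 3 + 0 + 0 + 2 + 3 + 1 + 3 = 12
  Site B: 2 + 1 + 3 + 0 + 0 + 2 + 2 = 10
  Site E: 1 + 2 + 1 + 3 + 1 + 0 + 1 = 9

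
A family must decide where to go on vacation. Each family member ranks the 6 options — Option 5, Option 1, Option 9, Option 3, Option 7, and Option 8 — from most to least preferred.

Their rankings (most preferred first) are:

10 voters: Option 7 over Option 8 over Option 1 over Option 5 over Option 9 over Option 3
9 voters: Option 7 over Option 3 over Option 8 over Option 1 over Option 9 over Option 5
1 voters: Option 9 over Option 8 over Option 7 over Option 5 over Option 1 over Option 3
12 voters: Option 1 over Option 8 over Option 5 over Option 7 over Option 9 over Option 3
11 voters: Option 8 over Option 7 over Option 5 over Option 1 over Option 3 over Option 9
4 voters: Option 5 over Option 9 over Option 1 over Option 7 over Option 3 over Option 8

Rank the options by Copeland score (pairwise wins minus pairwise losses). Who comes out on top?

Pairwise results:
  Option 5 vs Option 1: Option 1 wins 31–16.
  Option 5 vs Option 9: Option 5 wins 37–10.
  Option 5 vs Option 3: Option 5 wins 38–9.
  Option 5 vs Option 7: Option 7 wins 31–16.
  Option 5 vs Option 8: Option 8 wins 43–4.
  Option 1 vs Option 9: Option 1 wins 42–5.
  Option 1 vs Option 3: Option 1 wins 38–9.
  Option 1 vs Option 7: Option 7 wins 31–16.
  Option 1 vs Option 8: Option 8 wins 31–16.
  Option 9 vs Option 3: Option 9 wins 27–20.
  Option 9 vs Option 7: Option 7 wins 42–5.
  Option 9 vs Option 8: Option 8 wins 42–5.
  Option 3 vs Option 7: Option 7 wins 47–0.
  Option 3 vs Option 8: Option 8 wins 34–13.
  Option 7 vs Option 8: Option 8 wins 24–23.
Copeland scores (wins − losses):
  Option 5: 2 − 3 = -1
  Option 1: 3 − 2 = 1
  Option 9: 1 − 4 = -3
  Option 3: 0 − 5 = -5
  Option 7: 4 − 1 = 3
  Option 8: 5 − 0 = 5
Option 8 has the best Copeland score.

Option 8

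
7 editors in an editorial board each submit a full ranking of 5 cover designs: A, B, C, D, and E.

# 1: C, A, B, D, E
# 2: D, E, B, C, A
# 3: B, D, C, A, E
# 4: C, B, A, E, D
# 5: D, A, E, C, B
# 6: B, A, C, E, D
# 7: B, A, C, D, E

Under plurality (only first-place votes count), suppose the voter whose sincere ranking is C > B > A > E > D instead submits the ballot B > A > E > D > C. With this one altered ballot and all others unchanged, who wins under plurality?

First-place totals with the altered ballot: A 0, B 4, C 1, D 2, E 0.
The winner is unchanged: still B.

B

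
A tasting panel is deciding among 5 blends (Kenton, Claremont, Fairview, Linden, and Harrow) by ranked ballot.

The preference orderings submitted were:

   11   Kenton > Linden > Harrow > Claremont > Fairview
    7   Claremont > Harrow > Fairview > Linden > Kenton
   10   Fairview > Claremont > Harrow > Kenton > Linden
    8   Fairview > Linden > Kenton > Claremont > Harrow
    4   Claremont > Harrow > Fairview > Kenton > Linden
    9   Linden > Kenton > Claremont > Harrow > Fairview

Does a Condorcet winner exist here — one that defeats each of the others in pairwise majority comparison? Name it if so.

None — there is no Condorcet winner

Head-to-head results (49 voters total):
Kenton vs Claremont: Kenton wins 28–21.
Kenton vs Fairview: Fairview wins 29–20.
Kenton vs Linden: Kenton wins 25–24.
Kenton vs Harrow: Kenton wins 28–21.
Claremont vs Fairview: Claremont wins 31–18.
Claremont vs Linden: Linden wins 28–21.
Claremont vs Harrow: Claremont wins 38–11.
Fairview vs Linden: Fairview wins 29–20.
Fairview vs Harrow: Harrow wins 31–18.
Linden vs Harrow: Linden wins 28–21.
No candidate beats all others: Kenton beats Claremont beats Fairview beats Kenton, a majority cycle.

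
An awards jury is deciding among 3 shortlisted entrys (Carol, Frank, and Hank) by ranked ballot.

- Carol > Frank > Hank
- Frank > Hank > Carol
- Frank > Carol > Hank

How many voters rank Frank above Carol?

2

Ballots ranking Frank above Carol: 2.
Ballots ranking Carol above Frank: 1.
So 2 of 3 voters prefer Frank to Carol.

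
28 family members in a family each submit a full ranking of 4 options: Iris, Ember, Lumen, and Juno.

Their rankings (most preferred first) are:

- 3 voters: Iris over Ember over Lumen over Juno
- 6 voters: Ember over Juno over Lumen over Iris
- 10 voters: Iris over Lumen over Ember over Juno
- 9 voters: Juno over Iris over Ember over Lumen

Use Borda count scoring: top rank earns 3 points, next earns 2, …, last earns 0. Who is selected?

Iris

Borda scores:
  Iris: 3·3 + 6·0 + 10·3 + 9·2 = 57
  Ember: 3·2 + 6·3 + 10·1 + 9·1 = 43
  Lumen: 3·1 + 6·1 + 10·2 + 9·0 = 29
  Juno: 3·0 + 6·2 + 10·0 + 9·3 = 39
Iris has the highest total.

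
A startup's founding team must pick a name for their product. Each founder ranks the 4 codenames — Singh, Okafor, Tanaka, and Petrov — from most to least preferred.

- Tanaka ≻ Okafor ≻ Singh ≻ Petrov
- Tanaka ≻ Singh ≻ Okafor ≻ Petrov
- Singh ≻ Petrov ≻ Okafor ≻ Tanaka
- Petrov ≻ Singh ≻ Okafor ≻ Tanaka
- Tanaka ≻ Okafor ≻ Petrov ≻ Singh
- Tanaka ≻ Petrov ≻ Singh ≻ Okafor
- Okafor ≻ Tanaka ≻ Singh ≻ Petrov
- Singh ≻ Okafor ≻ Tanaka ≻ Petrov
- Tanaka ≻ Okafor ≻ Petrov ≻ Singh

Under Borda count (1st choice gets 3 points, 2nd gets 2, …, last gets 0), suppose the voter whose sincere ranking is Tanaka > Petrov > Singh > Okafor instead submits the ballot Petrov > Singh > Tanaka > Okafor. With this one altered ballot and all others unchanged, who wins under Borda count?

Borda totals with the altered ballot: Singh 14, Okafor 14, Tanaka 16, Petrov 10.
The winner is unchanged: still Tanaka.

Tanaka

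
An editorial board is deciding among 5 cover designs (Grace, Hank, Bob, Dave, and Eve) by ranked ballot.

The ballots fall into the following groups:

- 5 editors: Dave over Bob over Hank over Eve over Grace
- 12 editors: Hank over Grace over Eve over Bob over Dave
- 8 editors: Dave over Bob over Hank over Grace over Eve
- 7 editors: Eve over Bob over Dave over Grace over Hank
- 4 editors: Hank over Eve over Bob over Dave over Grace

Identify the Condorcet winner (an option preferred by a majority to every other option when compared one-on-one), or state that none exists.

None — there is no Condorcet winner

Head-to-head results (36 voters total):
Grace vs Hank: Hank wins 29–7.
Grace vs Bob: Bob wins 24–12.
Grace vs Dave: Dave wins 24–12.
Grace vs Eve: Grace wins 20–16.
Hank vs Bob: Bob wins 20–16.
Hank vs Dave: Dave wins 20–16.
Hank vs Eve: Hank wins 29–7.
Bob vs Dave: Bob wins 23–13.
Bob vs Eve: Eve wins 23–13.
Dave vs Eve: Eve wins 23–13.
No candidate beats all others: Grace beats Eve beats Bob beats Grace, a majority cycle.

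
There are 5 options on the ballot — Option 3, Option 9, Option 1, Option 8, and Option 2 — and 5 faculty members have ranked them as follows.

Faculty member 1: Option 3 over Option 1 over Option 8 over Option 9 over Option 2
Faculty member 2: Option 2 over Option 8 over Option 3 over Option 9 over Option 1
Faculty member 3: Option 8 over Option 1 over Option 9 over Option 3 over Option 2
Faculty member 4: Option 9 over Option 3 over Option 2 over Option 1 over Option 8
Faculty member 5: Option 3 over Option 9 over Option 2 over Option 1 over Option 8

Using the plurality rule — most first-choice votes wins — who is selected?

First-place vote totals:
  Option 3: 2
  Option 9: 1
  Option 1: 0
  Option 8: 1
  Option 2: 1
Option 3 has the most first-place votes.

Option 3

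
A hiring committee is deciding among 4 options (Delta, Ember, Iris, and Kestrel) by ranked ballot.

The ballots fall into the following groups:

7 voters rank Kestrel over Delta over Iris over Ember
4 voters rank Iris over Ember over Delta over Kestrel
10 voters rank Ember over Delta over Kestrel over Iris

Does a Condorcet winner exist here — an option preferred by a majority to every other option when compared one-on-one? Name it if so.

There is no Condorcet winner

Head-to-head results (21 voters total):
Delta vs Ember: Ember wins 14–7.
Delta vs Iris: Delta wins 17–4.
Delta vs Kestrel: Delta wins 14–7.
Ember vs Iris: Iris wins 11–10.
Ember vs Kestrel: Ember wins 14–7.
Iris vs Kestrel: Kestrel wins 17–4.
No candidate beats all others: Delta beats Iris beats Ember beats Delta, a majority cycle.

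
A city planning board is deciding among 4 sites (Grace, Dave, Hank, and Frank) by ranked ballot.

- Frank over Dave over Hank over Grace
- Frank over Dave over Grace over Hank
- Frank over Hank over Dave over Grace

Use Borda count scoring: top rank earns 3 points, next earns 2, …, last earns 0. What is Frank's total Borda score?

9

Borda scores:
  Grace: 0 + 1 + 0 = 1
  Dave: 2 + 2 + 1 = 5
  Hank: 1 + 0 + 2 = 3
  Frank: 3 + 3 + 3 = 9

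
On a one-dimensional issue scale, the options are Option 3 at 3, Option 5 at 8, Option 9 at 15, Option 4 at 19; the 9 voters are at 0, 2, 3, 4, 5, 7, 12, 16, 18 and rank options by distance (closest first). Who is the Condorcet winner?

Option 3

With single-peaked preferences on a line, the Condorcet winner is the candidate closest to the median voter.
The median voter (position 5) is closest to Option 3 at 3.
Check: Option 3 vs Option 9 — voters closer to Option 3: 6 of 9.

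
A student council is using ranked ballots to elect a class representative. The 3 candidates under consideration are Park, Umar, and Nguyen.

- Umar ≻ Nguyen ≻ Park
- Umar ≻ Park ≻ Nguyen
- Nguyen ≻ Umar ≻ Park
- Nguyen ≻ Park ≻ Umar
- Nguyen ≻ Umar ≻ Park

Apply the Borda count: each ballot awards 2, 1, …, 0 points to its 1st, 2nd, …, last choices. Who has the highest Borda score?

Nguyen

Borda scores:
  Park: 0 + 1 + 0 + 1 + 0 = 2
  Umar: 2 + 2 + 1 + 0 + 1 = 6
  Nguyen: 1 + 0 + 2 + 2 + 2 = 7
Nguyen has the highest total.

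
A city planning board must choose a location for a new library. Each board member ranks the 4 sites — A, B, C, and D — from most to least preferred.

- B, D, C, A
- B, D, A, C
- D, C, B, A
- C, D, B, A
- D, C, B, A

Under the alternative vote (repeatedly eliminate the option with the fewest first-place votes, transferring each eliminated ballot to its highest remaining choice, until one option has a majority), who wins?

Round 1: B 2, D 2, C 1, A 0. A has the fewest and is eliminated.
Round 2: B 2, D 2, C 1. C has the fewest and is eliminated.
Round 3: D 3, B 2. D has a majority.

D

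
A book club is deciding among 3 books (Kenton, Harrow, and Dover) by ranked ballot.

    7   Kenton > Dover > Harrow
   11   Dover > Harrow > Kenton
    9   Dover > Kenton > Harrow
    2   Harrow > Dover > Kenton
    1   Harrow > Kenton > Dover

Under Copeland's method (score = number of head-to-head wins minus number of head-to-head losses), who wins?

Pairwise results:
  Kenton vs Harrow: Kenton wins 16–14.
  Kenton vs Dover: Dover wins 22–8.
  Harrow vs Dover: Dover wins 27–3.
Copeland scores (wins − losses):
  Kenton: 1 − 1 = 0
  Harrow: 0 − 2 = -2
  Dover: 2 − 0 = 2
Dover has the best Copeland score.

Dover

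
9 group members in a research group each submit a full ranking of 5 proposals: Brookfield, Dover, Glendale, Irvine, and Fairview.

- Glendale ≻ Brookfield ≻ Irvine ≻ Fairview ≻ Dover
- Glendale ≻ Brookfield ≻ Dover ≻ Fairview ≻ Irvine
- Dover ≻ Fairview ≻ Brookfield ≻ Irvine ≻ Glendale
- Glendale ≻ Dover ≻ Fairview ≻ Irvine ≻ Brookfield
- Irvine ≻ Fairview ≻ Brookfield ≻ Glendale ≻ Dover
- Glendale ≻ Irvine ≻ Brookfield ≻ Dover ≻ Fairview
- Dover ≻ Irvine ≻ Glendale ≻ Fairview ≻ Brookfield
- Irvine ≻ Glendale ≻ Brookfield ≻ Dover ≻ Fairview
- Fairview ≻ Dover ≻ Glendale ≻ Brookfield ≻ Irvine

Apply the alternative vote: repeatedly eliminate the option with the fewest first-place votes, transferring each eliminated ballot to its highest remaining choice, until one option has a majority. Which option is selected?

Glendale

Round 1: Glendale 4, Dover 2, Irvine 2, Fairview 1, Brookfield 0. Brookfield has the fewest and is eliminated.
Round 2: Glendale 4, Dover 2, Irvine 2, Fairview 1. Fairview has the fewest and is eliminated.
Round 3: Glendale 4, Dover 3, Irvine 2. Irvine has the fewest and is eliminated.
Round 4: Glendale 6, Dover 3. Glendale has a majority.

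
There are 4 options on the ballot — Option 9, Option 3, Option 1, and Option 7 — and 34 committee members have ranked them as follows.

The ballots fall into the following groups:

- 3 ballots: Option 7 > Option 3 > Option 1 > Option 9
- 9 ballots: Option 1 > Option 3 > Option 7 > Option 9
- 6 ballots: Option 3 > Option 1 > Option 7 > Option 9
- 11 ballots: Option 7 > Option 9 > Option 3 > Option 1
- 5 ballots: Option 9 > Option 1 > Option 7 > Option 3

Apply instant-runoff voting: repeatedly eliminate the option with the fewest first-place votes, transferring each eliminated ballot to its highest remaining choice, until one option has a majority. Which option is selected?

Option 1

Round 1: Option 7 14, Option 1 9, Option 3 6, Option 9 5. Option 9 has the fewest and is eliminated.
Round 2: Option 1 14, Option 7 14, Option 3 6. Option 3 has the fewest and is eliminated.
Round 3: Option 1 20, Option 7 14. Option 1 has a majority.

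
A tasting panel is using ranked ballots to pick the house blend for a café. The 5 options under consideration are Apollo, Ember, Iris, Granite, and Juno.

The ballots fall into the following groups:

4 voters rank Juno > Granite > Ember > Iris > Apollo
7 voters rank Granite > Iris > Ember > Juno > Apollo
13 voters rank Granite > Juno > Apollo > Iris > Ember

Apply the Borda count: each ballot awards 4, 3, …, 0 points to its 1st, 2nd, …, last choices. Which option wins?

Borda scores:
  Apollo: 4·0 + 7·0 + 13·2 = 26
  Ember: 4·2 + 7·2 + 13·0 = 22
  Iris: 4·1 + 7·3 + 13·1 = 38
  Granite: 4·3 + 7·4 + 13·4 = 92
  Juno: 4·4 + 7·1 + 13·3 = 62
Granite has the highest total.

Granite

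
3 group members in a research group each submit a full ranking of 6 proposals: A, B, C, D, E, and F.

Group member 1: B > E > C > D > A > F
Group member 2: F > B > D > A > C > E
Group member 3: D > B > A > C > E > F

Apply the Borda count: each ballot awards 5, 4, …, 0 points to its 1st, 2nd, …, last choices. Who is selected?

B

Borda scores:
  A: 1 + 2 + 3 = 6
  B: 5 + 4 + 4 = 13
  C: 3 + 1 + 2 = 6
  D: 2 + 3 + 5 = 10
  E: 4 + 0 + 1 = 5
  F: 0 + 5 + 0 = 5
B has the highest total.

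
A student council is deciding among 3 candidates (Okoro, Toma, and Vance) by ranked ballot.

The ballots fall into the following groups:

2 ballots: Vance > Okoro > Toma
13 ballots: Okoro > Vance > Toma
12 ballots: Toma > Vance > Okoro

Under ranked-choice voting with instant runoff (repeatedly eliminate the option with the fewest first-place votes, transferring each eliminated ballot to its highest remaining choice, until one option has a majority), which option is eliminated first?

Round 1: Okoro 13, Toma 12, Vance 2. Vance has the fewest and is eliminated.
Round 2: Okoro 15, Toma 12. Okoro has a majority.

Vance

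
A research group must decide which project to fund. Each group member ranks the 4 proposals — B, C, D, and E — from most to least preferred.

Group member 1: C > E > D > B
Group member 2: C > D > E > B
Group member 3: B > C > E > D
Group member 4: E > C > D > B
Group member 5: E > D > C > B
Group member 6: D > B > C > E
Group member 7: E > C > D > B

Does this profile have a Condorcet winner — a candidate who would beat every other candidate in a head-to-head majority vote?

Head-to-head results (7 voters total):
B vs C: C wins 5–2.
B vs D: D wins 6–1.
B vs E: E wins 5–2.
C vs D: C wins 5–2.
C vs E: C wins 4–3.
D vs E: E wins 5–2.
C beats each rival — B (5–2), D (5–2), E (4–3) — so C is the Condorcet winner.

Yes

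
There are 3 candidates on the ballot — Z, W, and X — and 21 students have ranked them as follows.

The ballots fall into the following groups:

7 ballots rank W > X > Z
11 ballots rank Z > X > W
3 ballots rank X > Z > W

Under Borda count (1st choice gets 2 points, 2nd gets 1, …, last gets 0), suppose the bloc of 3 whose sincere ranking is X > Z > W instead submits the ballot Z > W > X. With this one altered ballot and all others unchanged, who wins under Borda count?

Z

Borda totals with the altered ballot: Z 28, W 17, X 18.
The winner is unchanged: still Z.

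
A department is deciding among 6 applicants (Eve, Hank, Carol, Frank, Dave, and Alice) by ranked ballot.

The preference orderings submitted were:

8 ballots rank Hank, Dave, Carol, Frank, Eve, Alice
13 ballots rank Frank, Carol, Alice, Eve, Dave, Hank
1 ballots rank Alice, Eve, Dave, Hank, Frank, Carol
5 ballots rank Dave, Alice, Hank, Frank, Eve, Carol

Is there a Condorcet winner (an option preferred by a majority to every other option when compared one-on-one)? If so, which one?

Head-to-head results (27 voters total):
Eve vs Hank: Eve wins 14–13.
Eve vs Carol: Carol wins 21–6.
Eve vs Frank: Frank wins 26–1.
Eve vs Dave: Eve wins 14–13.
Eve vs Alice: Alice wins 19–8.
Hank vs Carol: Hank wins 14–13.
Hank vs Frank: Hank wins 14–13.
Hank vs Dave: Dave wins 19–8.
Hank vs Alice: Alice wins 19–8.
Carol vs Frank: Frank wins 19–8.
Carol vs Dave: Dave wins 14–13.
Carol vs Alice: Carol wins 21–6.
Frank vs Dave: Dave wins 14–13.
Frank vs Alice: Frank wins 21–6.
Dave vs Alice: Alice wins 14–13.
No candidate beats all others: Eve beats Hank beats Carol beats Eve, a majority cycle.

None — there is no Condorcet winner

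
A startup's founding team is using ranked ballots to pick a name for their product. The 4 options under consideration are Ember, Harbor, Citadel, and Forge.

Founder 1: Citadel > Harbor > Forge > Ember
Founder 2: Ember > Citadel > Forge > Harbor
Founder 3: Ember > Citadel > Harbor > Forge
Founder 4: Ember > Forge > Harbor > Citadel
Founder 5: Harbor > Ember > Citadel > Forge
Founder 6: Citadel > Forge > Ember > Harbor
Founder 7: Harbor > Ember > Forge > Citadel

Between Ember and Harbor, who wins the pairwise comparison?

Ballots ranking Ember above Harbor: 4.
Ballots ranking Harbor above Ember: 3.
Ember wins the head-to-head, 4–3.

Ember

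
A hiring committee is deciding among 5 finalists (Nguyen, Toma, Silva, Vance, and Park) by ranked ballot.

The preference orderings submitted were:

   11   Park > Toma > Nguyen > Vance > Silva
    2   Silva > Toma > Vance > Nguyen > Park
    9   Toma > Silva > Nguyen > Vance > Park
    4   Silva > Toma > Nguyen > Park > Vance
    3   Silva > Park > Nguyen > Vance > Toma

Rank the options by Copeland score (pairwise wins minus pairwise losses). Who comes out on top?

Toma

Pairwise results:
  Nguyen vs Toma: Toma wins 26–3.
  Nguyen vs Silva: Silva wins 18–11.
  Nguyen vs Vance: Nguyen wins 27–2.
  Nguyen vs Park: Nguyen wins 15–14.
  Toma vs Silva: Toma wins 20–9.
  Toma vs Vance: Toma wins 26–3.
  Toma vs Park: Toma wins 15–14.
  Silva vs Vance: Silva wins 18–11.
  Silva vs Park: Silva wins 18–11.
  Vance vs Park: Park wins 18–11.
Copeland scores (wins − losses):
  Nguyen: 2 − 2 = 0
  Toma: 4 − 0 = 4
  Silva: 3 − 1 = 2
  Vance: 0 − 4 = -4
  Park: 1 − 3 = -2
Toma has the best Copeland score.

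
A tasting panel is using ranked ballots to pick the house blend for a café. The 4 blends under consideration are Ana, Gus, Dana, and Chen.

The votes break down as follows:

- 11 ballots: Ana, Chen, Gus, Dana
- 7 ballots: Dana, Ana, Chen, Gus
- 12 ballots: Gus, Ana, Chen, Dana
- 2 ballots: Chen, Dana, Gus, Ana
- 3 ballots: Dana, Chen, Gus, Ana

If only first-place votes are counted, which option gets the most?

Gus

First-place vote totals:
  Ana: 11
  Gus: 12
  Dana: 10
  Chen: 2
Gus has the most first-place votes.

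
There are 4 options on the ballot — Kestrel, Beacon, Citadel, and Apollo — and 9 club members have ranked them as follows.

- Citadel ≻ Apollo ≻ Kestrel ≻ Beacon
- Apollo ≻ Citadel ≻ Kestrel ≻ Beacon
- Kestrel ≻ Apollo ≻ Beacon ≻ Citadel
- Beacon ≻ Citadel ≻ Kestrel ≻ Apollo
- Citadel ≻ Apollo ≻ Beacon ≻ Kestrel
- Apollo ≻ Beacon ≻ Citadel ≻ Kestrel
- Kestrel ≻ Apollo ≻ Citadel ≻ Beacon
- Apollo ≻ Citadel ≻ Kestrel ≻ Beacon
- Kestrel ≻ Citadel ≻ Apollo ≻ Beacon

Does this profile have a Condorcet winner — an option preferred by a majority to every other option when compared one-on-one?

Head-to-head results (9 voters total):
Kestrel vs Beacon: Kestrel wins 6–3.
Kestrel vs Citadel: Citadel wins 6–3.
Kestrel vs Apollo: Apollo wins 5–4.
Beacon vs Citadel: Citadel wins 6–3.
Beacon vs Apollo: Apollo wins 8–1.
Citadel vs Apollo: Apollo wins 5–4.
Apollo beats each rival — Kestrel (5–4), Beacon (8–1), Citadel (5–4) — so Apollo is the Condorcet winner.

Yes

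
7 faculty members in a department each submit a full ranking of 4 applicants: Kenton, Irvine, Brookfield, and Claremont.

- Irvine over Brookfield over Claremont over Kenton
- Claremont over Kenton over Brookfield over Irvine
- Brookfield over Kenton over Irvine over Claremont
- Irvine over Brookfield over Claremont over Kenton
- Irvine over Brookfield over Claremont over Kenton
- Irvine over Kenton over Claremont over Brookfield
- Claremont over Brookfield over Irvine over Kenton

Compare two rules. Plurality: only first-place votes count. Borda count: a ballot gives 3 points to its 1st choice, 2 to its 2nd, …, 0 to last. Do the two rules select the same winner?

Plurality first-place counts: Kenton 0, Irvine 4, Brookfield 1, Claremont 2 → Irvine.
Borda totals: Kenton 6, Irvine 14, Brookfield 12, Claremont 10 → Irvine.
The two rules agree on Irvine.

Yes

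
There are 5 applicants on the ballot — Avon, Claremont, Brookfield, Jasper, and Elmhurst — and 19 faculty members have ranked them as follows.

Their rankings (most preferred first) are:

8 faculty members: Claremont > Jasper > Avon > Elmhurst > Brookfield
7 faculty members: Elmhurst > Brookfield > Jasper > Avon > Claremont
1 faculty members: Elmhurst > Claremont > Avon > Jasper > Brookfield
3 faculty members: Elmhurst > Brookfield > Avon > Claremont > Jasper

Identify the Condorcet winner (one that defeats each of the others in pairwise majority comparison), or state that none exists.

Head-to-head results (19 voters total):
Avon vs Claremont: Avon wins 10–9.
Avon vs Brookfield: Brookfield wins 10–9.
Avon vs Jasper: Jasper wins 15–4.
Avon vs Elmhurst: Elmhurst wins 11–8.
Claremont vs Brookfield: Brookfield wins 10–9.
Claremont vs Jasper: Claremont wins 12–7.
Claremont vs Elmhurst: Elmhurst wins 11–8.
Brookfield vs Jasper: Brookfield wins 10–9.
Brookfield vs Elmhurst: Elmhurst wins 19–0.
Jasper vs Elmhurst: Elmhurst wins 11–8.
Elmhurst beats each rival — Avon (11–8), Claremont (11–8), Brookfield (19–0), Jasper (11–8) — so Elmhurst is the Condorcet winner.

Elmhurst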